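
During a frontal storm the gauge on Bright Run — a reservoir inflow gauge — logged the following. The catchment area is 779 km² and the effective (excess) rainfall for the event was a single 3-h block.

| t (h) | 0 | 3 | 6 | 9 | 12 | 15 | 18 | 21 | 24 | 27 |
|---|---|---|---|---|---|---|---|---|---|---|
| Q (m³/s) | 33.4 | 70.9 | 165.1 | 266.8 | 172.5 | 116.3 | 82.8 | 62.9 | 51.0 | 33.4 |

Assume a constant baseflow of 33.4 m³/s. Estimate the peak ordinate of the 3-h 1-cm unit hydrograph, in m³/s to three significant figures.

U_p ≈ 233 m³/s

Direct runoff: 0.0, 37.5, 131.7, 233.4, 139.1, 82.9, 49.4, 29.5, 17.6, 0.0 m³/s; ΣQ_DR = 721.1 m³/s, peak = 233.4 m³/s.
Runoff depth d = ΣQ_DR·Δt / A = 721.1 × 10800 / (779 km²) = 9.997 mm.
The 1-cm UH is the DRH scaled by (10 mm)/d, so U_p = 233.4 × 10/9.997 = 233 m³/s.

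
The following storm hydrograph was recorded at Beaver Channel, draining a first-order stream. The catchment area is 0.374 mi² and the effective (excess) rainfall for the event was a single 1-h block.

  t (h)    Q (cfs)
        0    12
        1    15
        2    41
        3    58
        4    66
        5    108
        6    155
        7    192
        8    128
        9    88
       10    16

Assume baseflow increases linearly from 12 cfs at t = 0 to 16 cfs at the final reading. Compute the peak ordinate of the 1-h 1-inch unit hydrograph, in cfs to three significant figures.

U_p ≈ 59.0 cfs

Direct runoff: 0.00, 2.60, 28.20, 44.80, 52.40, 94.00, 140.60, 177.20, 112.80, 72.40, 0.00 cfs; ΣQ_DR = 725.0 cfs, peak = 177.20 cfs.
Runoff depth d = ΣQ_DR·Δt / A = 725.0 × 3600 / (0.374 mi²) = 3.004 in.
The 1-inch UH is the DRH scaled by (1 in)/d, so U_p = 177.20 × 1/3.004 = 59.0 cfs.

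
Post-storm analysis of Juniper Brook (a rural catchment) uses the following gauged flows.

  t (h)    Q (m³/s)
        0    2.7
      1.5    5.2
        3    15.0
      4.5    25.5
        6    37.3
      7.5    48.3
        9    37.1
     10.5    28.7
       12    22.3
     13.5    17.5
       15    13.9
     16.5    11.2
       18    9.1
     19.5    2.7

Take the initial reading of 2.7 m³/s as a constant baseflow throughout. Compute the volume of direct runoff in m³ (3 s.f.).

V ≈ 1.29 × 10^6 m³

Direct-runoff ordinates (Q − Q_b): 0.0, 2.5, 12.3, 22.8, 34.6, 45.6, 34.4, 26.0, 19.6, 14.8, 11.2, 8.5, 6.4, 0.0 m³/s.
ΣQ_DR = 238.7 m³/s.
With Δt = 1.5 h = 5400 s, V = ΣQ_DR · Δt = 238.7 × 5400 = 1.29 × 10^6 m³.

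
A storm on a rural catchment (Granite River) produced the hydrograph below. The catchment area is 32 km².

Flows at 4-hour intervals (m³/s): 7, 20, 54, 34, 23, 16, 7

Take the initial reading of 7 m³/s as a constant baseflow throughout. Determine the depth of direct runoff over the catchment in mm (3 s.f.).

d ≈ 50.4 mm

Direct runoff: 0.0, 13.0, 47.0, 27.0, 16.0, 9.0, 0.0 m³/s; ΣQ_DR = 112.0 m³/s.
V = ΣQ_DR · Δt = 112.0 × 14400 s = 1.613 × 10^6 m³.
Over A = 32 km², depth = V / A = 50.4 mm.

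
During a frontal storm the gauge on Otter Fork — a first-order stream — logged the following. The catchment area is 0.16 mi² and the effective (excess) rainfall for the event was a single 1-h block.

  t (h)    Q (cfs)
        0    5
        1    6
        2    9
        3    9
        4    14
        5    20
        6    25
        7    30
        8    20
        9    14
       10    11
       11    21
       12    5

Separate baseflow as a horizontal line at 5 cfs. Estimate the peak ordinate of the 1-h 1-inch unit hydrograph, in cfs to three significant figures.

U_p ≈ 20.8 cfs

Direct runoff: 0.0, 1.0, 4.0, 4.0, 9.0, 15.0, 20.0, 25.0, 15.0, 9.0, 6.0, 16.0, 0.0 cfs; ΣQ_DR = 124.0 cfs, peak = 25.0 cfs.
Runoff depth d = ΣQ_DR·Δt / A = 124.0 × 3600 / (0.16 mi²) = 1.201 in.
The 1-inch UH is the DRH scaled by (1 in)/d, so U_p = 25.0 × 1/1.201 = 20.8 cfs.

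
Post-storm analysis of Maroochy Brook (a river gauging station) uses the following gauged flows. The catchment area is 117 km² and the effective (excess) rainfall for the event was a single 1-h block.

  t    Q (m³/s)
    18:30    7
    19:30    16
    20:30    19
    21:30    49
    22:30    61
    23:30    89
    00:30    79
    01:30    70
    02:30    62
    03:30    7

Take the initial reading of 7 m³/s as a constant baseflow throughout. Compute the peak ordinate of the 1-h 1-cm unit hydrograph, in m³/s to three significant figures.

Direct runoff: 0.0, 9.0, 12.0, 42.0, 54.0, 82.0, 72.0, 63.0, 55.0, 0.0 m³/s; ΣQ_DR = 389.0 m³/s, peak = 82.0 m³/s.
Runoff depth d = ΣQ_DR·Δt / A = 389.0 × 3600 / (117 km²) = 11.97 mm.
The 1-cm UH is the DRH scaled by (10 mm)/d, so U_p = 82.0 × 10/11.97 = 68.5 m³/s.

U_p ≈ 68.5 m³/s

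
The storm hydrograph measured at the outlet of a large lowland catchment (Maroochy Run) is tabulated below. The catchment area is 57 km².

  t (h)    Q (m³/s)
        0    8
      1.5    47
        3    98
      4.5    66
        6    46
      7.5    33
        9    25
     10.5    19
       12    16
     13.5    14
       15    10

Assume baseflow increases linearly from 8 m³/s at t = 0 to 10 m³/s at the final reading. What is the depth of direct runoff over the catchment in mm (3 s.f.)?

d ≈ 26.8 mm

Direct runoff: 0.00, 38.80, 89.60, 57.40, 37.20, 24.00, 15.80, 9.60, 6.40, 4.20, 0.00 m³/s; ΣQ_DR = 283.0 m³/s.
V = ΣQ_DR · Δt = 283.0 × 5400 s = 1.528 × 10^6 m³.
Over A = 57 km², depth = V / A = 26.8 mm.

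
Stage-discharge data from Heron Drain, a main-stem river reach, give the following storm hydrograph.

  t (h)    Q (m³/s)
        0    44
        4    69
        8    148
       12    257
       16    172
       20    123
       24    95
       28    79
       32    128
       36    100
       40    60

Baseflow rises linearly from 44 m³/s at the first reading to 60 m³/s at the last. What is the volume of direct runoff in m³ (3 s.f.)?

V ≈ 1.01 × 10^7 m³

Direct-runoff ordinates (Q − Q_b): 0.00, 23.40, 100.80, 208.20, 121.60, 71.00, 41.40, 23.80, 71.20, 41.60, 0.00 m³/s.
ΣQ_DR = 703.0 m³/s.
With Δt = 4 h = 14400 s, V = ΣQ_DR · Δt = 703.0 × 14400 = 1.01 × 10^7 m³.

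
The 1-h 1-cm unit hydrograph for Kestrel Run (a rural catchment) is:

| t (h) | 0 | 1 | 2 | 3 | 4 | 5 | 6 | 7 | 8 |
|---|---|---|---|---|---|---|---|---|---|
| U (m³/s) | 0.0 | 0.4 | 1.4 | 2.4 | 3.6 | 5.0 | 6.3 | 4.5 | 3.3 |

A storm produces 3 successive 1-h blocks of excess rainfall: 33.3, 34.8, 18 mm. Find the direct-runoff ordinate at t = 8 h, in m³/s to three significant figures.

Q ≈ 38.0 m³/s

By discrete convolution, Q_j = Σ (P_i / 10 mm) · U_{j−i}.
At t = 8 h (j=8): Q = (33.3/10)·3.3 + (34.8/10)·4.5 + (18/10)·6.3 = 38.0 m³/s.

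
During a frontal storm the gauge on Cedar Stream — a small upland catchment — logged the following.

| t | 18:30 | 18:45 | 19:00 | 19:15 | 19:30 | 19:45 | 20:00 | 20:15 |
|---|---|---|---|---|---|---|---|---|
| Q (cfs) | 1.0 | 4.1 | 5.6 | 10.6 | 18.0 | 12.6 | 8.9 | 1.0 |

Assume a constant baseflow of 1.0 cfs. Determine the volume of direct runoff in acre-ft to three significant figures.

V ≈ 1.11 acre-ft

Direct-runoff ordinates (Q − Q_b): 0.0, 3.1, 4.6, 9.6, 17.0, 11.6, 7.9, 0.0 cfs.
ΣQ_DR = 53.80 cfs.
With Δt = 0.25 h = 900 s, V = ΣQ_DR · Δt = 53.80 × 900 = 48400 ft³ = 1.11 acre-ft.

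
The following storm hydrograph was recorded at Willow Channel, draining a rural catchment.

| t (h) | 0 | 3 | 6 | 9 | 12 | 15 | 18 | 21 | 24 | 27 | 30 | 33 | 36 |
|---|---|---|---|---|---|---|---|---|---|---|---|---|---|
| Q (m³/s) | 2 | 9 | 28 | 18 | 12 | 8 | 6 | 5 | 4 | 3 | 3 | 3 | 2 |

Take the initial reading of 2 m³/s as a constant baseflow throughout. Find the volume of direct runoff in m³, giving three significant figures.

Direct-runoff ordinates (Q − Q_b): 0.0, 7.0, 26.0, 16.0, 10.0, 6.0, 4.0, 3.0, 2.0, 1.0, 1.0, 1.0, 0.0 m³/s.
ΣQ_DR = 77.00 m³/s.
With Δt = 3 h = 10800 s, V = ΣQ_DR · Δt = 77.00 × 10800 = 8.32 × 10^5 m³.

V ≈ 8.32 × 10^5 m³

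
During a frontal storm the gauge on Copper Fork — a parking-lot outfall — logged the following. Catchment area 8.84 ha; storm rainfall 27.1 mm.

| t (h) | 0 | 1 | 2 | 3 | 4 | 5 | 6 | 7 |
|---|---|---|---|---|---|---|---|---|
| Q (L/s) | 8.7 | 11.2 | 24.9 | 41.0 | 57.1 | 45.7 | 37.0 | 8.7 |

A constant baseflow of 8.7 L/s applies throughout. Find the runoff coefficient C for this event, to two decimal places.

ΣQ_DR = 164.7 L/s; V = ΣQ_DR·Δt = 5.929 × 10^5 L.
Runoff depth d = V / A = 6.707 mm.
C = d / P = 6.707 / 27.1 = 0.25.

C ≈ 0.25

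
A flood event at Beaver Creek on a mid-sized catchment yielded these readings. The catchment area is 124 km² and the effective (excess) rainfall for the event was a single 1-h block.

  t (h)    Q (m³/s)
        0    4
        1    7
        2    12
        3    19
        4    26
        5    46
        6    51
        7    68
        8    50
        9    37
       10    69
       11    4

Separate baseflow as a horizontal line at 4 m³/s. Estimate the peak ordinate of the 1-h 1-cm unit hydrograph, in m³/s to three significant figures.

U_p ≈ 64.9 m³/s

Direct runoff: 0.0, 3.0, 8.0, 15.0, 22.0, 42.0, 47.0, 64.0, 46.0, 33.0, 65.0, 0.0 m³/s; ΣQ_DR = 345.0 m³/s, peak = 65.0 m³/s.
Runoff depth d = ΣQ_DR·Δt / A = 345.0 × 3600 / (124 km²) = 10.02 mm.
The 1-cm UH is the DRH scaled by (10 mm)/d, so U_p = 65.0 × 10/10.02 = 64.9 m³/s.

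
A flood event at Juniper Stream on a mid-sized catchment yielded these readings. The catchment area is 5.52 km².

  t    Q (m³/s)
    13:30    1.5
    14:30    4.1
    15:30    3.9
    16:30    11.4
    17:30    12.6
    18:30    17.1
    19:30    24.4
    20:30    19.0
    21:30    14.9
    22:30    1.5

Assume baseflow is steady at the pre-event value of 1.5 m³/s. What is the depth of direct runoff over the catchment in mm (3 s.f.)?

Direct runoff: 0.0, 2.6, 2.4, 9.9, 11.1, 15.6, 22.9, 17.5, 13.4, 0.0 m³/s; ΣQ_DR = 95.40 m³/s.
V = ΣQ_DR · Δt = 95.40 × 3600 s = 3.434 × 10^5 m³.
Over A = 5.52 km², depth = V / A = 62.2 mm.

d ≈ 62.2 mm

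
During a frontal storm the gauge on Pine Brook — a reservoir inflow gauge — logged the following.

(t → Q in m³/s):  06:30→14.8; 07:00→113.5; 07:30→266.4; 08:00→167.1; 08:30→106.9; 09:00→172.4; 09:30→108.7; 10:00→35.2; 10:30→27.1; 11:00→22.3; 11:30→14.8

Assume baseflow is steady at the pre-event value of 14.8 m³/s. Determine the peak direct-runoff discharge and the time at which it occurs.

Q_p = 251.6 m³/s at t = 07:30

Subtracting baseflow gives direct-runoff ordinates: 0.0, 98.7, 251.6, 152.3, 92.1, 157.6, 93.9, 20.4, 12.3, 7.5, 0.0 m³/s.
The maximum is 251.6 m³/s, occurring at the reading for t = 07:30.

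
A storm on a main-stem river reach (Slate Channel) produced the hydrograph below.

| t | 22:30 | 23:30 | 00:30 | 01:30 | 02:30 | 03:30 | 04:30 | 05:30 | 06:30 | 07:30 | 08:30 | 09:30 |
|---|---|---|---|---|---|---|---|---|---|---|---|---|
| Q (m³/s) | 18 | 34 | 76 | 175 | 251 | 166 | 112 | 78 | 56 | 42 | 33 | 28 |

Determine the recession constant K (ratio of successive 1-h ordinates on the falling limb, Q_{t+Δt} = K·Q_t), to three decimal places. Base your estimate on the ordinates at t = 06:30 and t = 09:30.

K ≈ 0.794

Using the recession-limb readings at t = 06:30 and t = 09:30: Q falls from 56 to 28 m³/s over 3 intervals.
K = (Q₂/Q₁)^(1/3) = (28/56)^(1/3) = 0.794.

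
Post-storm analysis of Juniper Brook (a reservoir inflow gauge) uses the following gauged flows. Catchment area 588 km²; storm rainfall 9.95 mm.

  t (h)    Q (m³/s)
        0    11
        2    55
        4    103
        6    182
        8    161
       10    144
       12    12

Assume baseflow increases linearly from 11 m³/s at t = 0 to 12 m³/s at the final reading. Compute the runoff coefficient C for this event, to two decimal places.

C ≈ 0.72

ΣQ_DR = 587.5 m³/s; V = ΣQ_DR·Δt = 4.230 × 10^6 m³.
Runoff depth d = V / A = 7.194 mm.
C = d / P = 7.194 / 9.95 = 0.72.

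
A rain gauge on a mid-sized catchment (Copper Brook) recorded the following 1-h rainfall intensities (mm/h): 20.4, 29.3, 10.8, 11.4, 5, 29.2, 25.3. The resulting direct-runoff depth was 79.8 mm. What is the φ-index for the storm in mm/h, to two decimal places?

Only the 6 blocks with intensity above φ contribute runoff: 20.4, 29.3, 10.8, 11.4, 29.2, 25.3 mm/h.
Σ(I−φ)·Δt = d  ⇒  (20.4+29.3+10.8+11.4+29.2+25.3 − 6φ)·1 = 79.8
φ = (126.4 − 79.8/1) / 6 = 7.77 mm/h.

φ ≈ 7.77 mm/h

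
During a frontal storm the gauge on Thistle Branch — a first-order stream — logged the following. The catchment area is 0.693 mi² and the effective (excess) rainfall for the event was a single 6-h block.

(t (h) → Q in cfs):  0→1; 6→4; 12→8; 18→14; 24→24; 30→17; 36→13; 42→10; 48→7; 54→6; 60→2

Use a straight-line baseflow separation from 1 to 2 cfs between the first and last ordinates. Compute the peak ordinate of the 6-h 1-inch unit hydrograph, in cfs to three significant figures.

Direct runoff: 0.00, 2.90, 6.80, 12.70, 22.60, 15.50, 11.40, 8.30, 5.20, 4.10, 0.00 cfs; ΣQ_DR = 89.50 cfs, peak = 22.60 cfs.
Runoff depth d = ΣQ_DR·Δt / A = 89.50 × 21600 / (0.693 mi²) = 1.201 in.
The 1-inch UH is the DRH scaled by (1 in)/d, so U_p = 22.60 × 1/1.201 = 18.8 cfs.

U_p ≈ 18.8 cfs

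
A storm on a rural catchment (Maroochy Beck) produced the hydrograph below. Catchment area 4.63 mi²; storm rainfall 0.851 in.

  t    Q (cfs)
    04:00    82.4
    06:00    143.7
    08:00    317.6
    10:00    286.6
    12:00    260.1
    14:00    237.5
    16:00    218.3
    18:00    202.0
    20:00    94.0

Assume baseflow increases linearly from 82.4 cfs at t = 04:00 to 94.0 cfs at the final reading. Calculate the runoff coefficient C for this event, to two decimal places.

ΣQ_DR = 1048 cfs; V = ΣQ_DR·Δt = 7.548 × 10^6 ft³.
Runoff depth d = V / A = 0.7018 in.
C = d / P = 0.7018 / 0.851 = 0.82.

C ≈ 0.82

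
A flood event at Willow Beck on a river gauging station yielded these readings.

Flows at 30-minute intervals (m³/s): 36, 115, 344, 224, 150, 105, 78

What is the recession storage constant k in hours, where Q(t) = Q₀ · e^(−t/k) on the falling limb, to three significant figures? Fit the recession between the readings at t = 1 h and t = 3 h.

k ≈ 1.35 h

On the falling limb, Q drops from 344 to 78 m³/s between t = 1 h and t = 3 h (Δt = 2 h).
k = −Δt / ln(Q₂/Q₁) = −2 / ln(78/344) = 1.35 h.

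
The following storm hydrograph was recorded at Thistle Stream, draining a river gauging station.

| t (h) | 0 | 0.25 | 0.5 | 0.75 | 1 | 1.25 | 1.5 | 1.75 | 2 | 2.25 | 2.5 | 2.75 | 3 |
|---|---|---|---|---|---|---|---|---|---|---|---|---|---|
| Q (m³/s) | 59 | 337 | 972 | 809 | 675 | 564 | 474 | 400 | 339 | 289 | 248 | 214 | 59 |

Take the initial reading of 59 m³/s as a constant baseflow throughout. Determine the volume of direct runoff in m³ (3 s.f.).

V ≈ 4.20 × 10^6 m³

Direct-runoff ordinates (Q − Q_b): 0.0, 278.0, 913.0, 750.0, 616.0, 505.0, 415.0, 341.0, 280.0, 230.0, 189.0, 155.0, 0.0 m³/s.
ΣQ_DR = 4672 m³/s.
With Δt = 0.25 h = 900 s, V = ΣQ_DR · Δt = 4672 × 900 = 4.20 × 10^6 m³.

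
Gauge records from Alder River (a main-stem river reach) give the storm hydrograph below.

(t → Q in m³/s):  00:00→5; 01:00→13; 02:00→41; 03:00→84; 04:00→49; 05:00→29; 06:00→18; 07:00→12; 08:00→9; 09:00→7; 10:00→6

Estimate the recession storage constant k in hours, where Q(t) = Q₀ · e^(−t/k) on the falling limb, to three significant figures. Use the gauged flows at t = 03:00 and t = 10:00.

On the falling limb, Q drops from 84 to 6 m³/s between t = 03:00 and t = 10:00 (Δt = 7 h).
k = −Δt / ln(Q₂/Q₁) = −7 / ln(6/84) = 2.65 h.

k ≈ 2.65 h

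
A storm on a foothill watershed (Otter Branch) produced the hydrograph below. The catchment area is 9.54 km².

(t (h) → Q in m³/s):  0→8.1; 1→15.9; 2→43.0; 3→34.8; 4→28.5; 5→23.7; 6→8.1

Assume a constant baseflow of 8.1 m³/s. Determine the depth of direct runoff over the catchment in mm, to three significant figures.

Direct runoff: 0.0, 7.8, 34.9, 26.7, 20.4, 15.6, 0.0 m³/s; ΣQ_DR = 105.4 m³/s.
V = ΣQ_DR · Δt = 105.4 × 3600 s = 3.794 × 10^5 m³.
Over A = 9.54 km², depth = V / A = 39.8 mm.

d ≈ 39.8 mm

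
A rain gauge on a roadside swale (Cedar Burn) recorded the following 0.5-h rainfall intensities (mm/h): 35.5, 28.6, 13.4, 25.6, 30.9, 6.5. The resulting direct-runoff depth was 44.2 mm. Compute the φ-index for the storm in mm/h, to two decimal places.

Only the 5 blocks with intensity above φ contribute runoff: 35.5, 28.6, 13.4, 25.6, 30.9 mm/h.
Σ(I−φ)·Δt = d  ⇒  (35.5+28.6+13.4+25.6+30.9 − 5φ)·0.5 = 44.2
φ = (134.0 − 44.2/0.5) / 5 = 9.12 mm/h.

φ ≈ 9.12 mm/h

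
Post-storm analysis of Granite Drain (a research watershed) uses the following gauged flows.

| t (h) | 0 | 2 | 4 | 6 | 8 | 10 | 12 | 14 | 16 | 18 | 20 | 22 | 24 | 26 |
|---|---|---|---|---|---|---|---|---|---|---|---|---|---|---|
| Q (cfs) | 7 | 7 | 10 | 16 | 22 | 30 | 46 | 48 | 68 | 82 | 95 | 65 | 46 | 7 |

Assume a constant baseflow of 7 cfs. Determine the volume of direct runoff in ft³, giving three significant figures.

V ≈ 3.25 × 10^6 ft³

Direct-runoff ordinates (Q − Q_b): 0.0, 0.0, 3.0, 9.0, 15.0, 23.0, 39.0, 41.0, 61.0, 75.0, 88.0, 58.0, 39.0, 0.0 cfs.
ΣQ_DR = 451.0 cfs.
With Δt = 2 h = 7200 s, V = ΣQ_DR · Δt = 451.0 × 7200 = 3.25 × 10^6 ft³.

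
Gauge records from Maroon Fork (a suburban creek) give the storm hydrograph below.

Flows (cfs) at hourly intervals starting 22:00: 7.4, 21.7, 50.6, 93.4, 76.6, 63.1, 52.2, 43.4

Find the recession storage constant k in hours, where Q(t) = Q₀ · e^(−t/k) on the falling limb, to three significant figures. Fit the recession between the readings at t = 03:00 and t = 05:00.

On the falling limb, Q drops from 63.1 to 43.4 cfs between t = 03:00 and t = 05:00 (Δt = 2 h).
k = −Δt / ln(Q₂/Q₁) = −2 / ln(43.4/63.1) = 5.34 h.

k ≈ 5.34 h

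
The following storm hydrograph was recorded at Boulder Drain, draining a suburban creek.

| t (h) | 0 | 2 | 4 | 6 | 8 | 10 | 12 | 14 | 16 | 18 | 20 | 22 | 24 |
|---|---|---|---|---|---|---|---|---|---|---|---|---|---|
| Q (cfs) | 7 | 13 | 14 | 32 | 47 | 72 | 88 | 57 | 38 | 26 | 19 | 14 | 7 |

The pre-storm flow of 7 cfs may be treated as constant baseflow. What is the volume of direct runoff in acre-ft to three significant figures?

Direct-runoff ordinates (Q − Q_b): 0.0, 6.0, 7.0, 25.0, 40.0, 65.0, 81.0, 50.0, 31.0, 19.0, 12.0, 7.0, 0.0 cfs.
ΣQ_DR = 343.0 cfs.
With Δt = 2 h = 7200 s, V = ΣQ_DR · Δt = 343.0 × 7200 = 2.47 × 10^6 ft³ = 56.7 acre-ft.

V ≈ 56.7 acre-ft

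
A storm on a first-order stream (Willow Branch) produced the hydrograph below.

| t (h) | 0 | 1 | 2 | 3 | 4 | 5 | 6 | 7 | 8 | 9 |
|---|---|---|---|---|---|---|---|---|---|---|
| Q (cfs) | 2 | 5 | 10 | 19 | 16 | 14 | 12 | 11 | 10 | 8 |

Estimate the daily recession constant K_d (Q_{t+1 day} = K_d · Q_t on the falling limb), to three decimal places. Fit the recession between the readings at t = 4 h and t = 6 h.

K_d ≈ 0.032

Between t = 4 h and t = 6 h the flow falls from 16 to 12 cfs over 2×1 h = 2 h.
Per-interval ratio K = (12/16)^(1/2) = 0.8660; K_d = K^(24/1) = 0.032.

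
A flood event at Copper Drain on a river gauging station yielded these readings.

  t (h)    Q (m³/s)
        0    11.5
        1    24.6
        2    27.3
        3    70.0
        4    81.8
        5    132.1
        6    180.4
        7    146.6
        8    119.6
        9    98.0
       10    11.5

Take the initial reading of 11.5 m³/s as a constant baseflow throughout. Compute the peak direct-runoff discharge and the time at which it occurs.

Subtracting baseflow gives direct-runoff ordinates: 0.0, 13.1, 15.8, 58.5, 70.3, 120.6, 168.9, 135.1, 108.1, 86.5, 0.0 m³/s.
The maximum is 168.9 m³/s, occurring at the reading for t = 6 h.

Q_p = 168.9 m³/s at t = 6 h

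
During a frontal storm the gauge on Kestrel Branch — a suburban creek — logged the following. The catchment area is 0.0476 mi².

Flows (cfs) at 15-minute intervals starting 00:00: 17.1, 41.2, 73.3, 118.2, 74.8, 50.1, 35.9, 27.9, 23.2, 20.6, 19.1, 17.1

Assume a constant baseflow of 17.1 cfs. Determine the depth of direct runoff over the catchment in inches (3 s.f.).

d ≈ 2.55 in

Direct runoff: 0.0, 24.1, 56.2, 101.1, 57.7, 33.0, 18.8, 10.8, 6.1, 3.5, 2.0, 0.0 cfs; ΣQ_DR = 313.3 cfs.
V = ΣQ_DR · Δt = 313.3 × 900 s = 2.820 × 10^5 ft³.
Over A = 0.0476 mi², depth = V / A = 2.55 in.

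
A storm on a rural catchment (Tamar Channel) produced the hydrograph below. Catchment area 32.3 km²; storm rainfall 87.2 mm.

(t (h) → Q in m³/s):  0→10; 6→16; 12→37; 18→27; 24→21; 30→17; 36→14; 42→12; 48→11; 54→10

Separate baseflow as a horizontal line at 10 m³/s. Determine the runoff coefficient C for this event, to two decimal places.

ΣQ_DR = 75.00 m³/s; V = ΣQ_DR·Δt = 1.620 × 10^6 m³.
Runoff depth d = V / A = 50.15 mm.
C = d / P = 50.15 / 87.2 = 0.58.

C ≈ 0.58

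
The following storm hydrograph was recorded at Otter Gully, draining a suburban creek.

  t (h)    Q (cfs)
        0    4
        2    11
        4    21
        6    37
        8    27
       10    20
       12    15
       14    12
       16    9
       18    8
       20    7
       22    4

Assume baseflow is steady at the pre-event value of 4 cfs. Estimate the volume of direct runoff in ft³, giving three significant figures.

Direct-runoff ordinates (Q − Q_b): 0.0, 7.0, 17.0, 33.0, 23.0, 16.0, 11.0, 8.0, 5.0, 4.0, 3.0, 0.0 cfs.
ΣQ_DR = 127.0 cfs.
With Δt = 2 h = 7200 s, V = ΣQ_DR · Δt = 127.0 × 7200 = 9.14 × 10^5 ft³.

V ≈ 9.14 × 10^5 ft³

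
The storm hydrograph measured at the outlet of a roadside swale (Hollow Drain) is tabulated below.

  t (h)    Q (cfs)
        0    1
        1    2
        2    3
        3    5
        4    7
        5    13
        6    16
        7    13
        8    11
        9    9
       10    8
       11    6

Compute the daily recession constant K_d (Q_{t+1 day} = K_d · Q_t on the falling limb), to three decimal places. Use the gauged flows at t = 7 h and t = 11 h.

Between t = 7 h and t = 11 h the flow falls from 13 to 6 cfs over 4×1 h = 4 h.
Per-interval ratio K = (6/13)^(1/4) = 0.8242; K_d = K^(24/1) = 0.010.

K_d ≈ 0.010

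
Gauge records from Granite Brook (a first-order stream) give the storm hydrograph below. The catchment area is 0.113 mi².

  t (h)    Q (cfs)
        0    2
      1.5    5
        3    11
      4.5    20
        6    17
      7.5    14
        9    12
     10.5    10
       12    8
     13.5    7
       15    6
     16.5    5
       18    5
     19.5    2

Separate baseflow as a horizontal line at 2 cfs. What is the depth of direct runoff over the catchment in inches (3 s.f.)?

d ≈ 1.97 in

Direct runoff: 0.0, 3.0, 9.0, 18.0, 15.0, 12.0, 10.0, 8.0, 6.0, 5.0, 4.0, 3.0, 3.0, 0.0 cfs; ΣQ_DR = 96.00 cfs.
V = ΣQ_DR · Δt = 96.00 × 5400 s = 5.184 × 10^5 ft³.
Over A = 0.113 mi², depth = V / A = 1.97 in.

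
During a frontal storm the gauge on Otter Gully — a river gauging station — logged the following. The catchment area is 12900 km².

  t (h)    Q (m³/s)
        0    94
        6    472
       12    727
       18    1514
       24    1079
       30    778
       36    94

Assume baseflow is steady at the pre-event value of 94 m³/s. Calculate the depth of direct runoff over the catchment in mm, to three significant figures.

d ≈ 6.87 mm

Direct runoff: 0.0, 378.0, 633.0, 1420.0, 985.0, 684.0, 0.0 m³/s; ΣQ_DR = 4100 m³/s.
V = ΣQ_DR · Δt = 4100 × 21600 s = 8.856 × 10^7 m³.
Over A = 12900 km², depth = V / A = 6.87 mm.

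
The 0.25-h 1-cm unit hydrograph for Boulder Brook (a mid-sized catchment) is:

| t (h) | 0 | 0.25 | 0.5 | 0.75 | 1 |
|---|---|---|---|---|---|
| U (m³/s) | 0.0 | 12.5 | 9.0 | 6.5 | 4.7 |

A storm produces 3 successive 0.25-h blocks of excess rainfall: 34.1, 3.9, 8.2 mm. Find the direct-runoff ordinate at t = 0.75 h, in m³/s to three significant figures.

Q ≈ 35.9 m³/s

By discrete convolution, Q_j = Σ (P_i / 10 mm) · U_{j−i}.
At t = 0.75 h (j=3): Q = (34.1/10)·6.5 + (3.9/10)·9.0 + (8.2/10)·12.5 = 35.9 m³/s.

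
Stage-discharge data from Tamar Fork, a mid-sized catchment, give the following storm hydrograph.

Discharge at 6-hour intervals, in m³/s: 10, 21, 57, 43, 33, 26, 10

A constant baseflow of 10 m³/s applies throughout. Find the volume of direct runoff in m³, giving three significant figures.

Direct-runoff ordinates (Q − Q_b): 0.0, 11.0, 47.0, 33.0, 23.0, 16.0, 0.0 m³/s.
ΣQ_DR = 130.0 m³/s.
With Δt = 6 h = 21600 s, V = ΣQ_DR · Δt = 130.0 × 21600 = 2.81 × 10^6 m³.

V ≈ 2.81 × 10^6 m³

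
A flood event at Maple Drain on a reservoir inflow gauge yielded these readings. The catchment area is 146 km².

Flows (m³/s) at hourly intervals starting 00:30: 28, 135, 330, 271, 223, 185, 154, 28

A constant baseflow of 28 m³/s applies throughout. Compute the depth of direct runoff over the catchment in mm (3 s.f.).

Direct runoff: 0.0, 107.0, 302.0, 243.0, 195.0, 157.0, 126.0, 0.0 m³/s; ΣQ_DR = 1130 m³/s.
V = ΣQ_DR · Δt = 1130 × 3600 s = 4.068 × 10^6 m³.
Over A = 146 km², depth = V / A = 27.9 mm.

d ≈ 27.9 mm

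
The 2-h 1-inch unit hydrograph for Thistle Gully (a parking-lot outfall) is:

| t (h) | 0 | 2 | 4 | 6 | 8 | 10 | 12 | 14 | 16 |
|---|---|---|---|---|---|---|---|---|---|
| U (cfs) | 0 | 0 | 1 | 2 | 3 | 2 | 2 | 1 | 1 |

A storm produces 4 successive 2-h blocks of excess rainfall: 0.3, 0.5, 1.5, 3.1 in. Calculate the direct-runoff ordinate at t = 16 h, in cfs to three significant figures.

By discrete convolution, Q_j = Σ (P_i / 1 in) · U_{j−i}.
At t = 16 h (j=8): Q = (0.3/1)·1 + (0.5/1)·1 + (1.5/1)·2 + (3.1/1)·2 = 10.0 cfs.

Q ≈ 10.0 cfs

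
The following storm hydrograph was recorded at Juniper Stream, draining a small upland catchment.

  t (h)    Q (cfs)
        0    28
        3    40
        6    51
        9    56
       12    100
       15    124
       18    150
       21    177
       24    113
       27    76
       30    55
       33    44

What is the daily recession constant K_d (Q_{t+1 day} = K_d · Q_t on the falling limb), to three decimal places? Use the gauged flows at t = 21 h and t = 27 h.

K_d ≈ 0.034

Between t = 21 h and t = 27 h the flow falls from 177 to 76 cfs over 2×3 h = 6 h.
Per-interval ratio K = (76/177)^(1/2) = 0.6553; K_d = K^(24/3) = 0.034.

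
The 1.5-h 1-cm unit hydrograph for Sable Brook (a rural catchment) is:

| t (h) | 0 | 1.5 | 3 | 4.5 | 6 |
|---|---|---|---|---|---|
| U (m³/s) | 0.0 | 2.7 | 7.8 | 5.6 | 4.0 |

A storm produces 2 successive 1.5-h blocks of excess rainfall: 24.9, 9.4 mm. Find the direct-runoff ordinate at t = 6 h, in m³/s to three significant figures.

Q ≈ 15.2 m³/s

By discrete convolution, Q_j = Σ (P_i / 10 mm) · U_{j−i}.
At t = 6 h (j=4): Q = (24.9/10)·4.0 + (9.4/10)·5.6 = 15.2 m³/s.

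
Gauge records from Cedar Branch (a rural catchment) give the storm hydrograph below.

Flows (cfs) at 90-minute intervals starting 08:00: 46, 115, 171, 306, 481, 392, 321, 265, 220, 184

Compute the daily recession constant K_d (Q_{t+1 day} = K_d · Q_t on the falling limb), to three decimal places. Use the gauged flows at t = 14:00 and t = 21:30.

Between t = 14:00 and t = 21:30 the flow falls from 481 to 184 cfs over 5×1.5 h = 7.5 h.
Per-interval ratio K = (184/481)^(1/5) = 0.8252; K_d = K^(24/1.5) = 0.046.

K_d ≈ 0.046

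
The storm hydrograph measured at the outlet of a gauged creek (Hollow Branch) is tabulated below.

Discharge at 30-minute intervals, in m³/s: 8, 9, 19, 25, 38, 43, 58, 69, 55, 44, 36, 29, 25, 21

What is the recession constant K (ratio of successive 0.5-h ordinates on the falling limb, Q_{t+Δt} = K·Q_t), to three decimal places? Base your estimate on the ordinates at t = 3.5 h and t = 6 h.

Using the recession-limb readings at t = 3.5 h and t = 6 h: Q falls from 69 to 25 m³/s over 5 intervals.
K = (Q₂/Q₁)^(1/5) = (25/69)^(1/5) = 0.816.

K ≈ 0.816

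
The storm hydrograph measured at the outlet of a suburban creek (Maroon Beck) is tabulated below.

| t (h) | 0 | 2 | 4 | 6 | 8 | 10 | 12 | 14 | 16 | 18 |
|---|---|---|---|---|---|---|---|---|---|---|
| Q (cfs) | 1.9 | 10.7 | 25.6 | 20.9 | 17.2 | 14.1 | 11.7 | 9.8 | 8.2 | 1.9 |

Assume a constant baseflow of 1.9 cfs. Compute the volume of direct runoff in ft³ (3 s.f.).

Direct-runoff ordinates (Q − Q_b): 0.0, 8.8, 23.7, 19.0, 15.3, 12.2, 9.8, 7.9, 6.3, 0.0 cfs.
ΣQ_DR = 103.0 cfs.
With Δt = 2 h = 7200 s, V = ΣQ_DR · Δt = 103.0 × 7200 = 7.42 × 10^5 ft³.

V ≈ 7.42 × 10^5 ft³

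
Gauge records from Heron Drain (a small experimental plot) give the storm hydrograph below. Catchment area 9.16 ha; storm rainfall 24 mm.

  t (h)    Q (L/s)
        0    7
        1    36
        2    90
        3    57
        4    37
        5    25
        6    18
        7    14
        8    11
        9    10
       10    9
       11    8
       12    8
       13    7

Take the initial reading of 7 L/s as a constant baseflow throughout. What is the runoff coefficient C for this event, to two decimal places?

C ≈ 0.39

ΣQ_DR = 239.0 L/s; V = ΣQ_DR·Δt = 8.604 × 10^5 L.
Runoff depth d = V / A = 9.393 mm.
C = d / P = 9.393 / 24 = 0.39.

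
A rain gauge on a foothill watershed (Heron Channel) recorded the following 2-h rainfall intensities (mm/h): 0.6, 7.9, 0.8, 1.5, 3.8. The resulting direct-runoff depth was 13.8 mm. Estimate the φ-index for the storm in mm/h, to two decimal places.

φ ≈ 2.40 mm/h

Only the 2 blocks with intensity above φ contribute runoff: 7.9, 3.8 mm/h.
Σ(I−φ)·Δt = d  ⇒  (7.9+3.8 − 2φ)·2 = 13.8
φ = (11.70 − 13.8/2) / 2 = 2.40 mm/h.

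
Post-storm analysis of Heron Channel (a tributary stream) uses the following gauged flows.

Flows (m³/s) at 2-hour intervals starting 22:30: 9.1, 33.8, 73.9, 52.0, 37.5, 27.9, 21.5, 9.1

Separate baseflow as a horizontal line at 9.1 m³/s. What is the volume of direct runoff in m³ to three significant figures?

Direct-runoff ordinates (Q − Q_b): 0.0, 24.7, 64.8, 42.9, 28.4, 18.8, 12.4, 0.0 m³/s.
ΣQ_DR = 192.0 m³/s.
With Δt = 2 h = 7200 s, V = ΣQ_DR · Δt = 192.0 × 7200 = 1.38 × 10^6 m³.

V ≈ 1.38 × 10^6 m³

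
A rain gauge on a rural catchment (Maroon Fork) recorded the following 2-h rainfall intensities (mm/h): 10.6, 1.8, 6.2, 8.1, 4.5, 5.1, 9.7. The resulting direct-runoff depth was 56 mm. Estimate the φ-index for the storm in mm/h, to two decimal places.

Only the 6 blocks with intensity above φ contribute runoff: 10.6, 6.2, 8.1, 4.5, 5.1, 9.7 mm/h.
Σ(I−φ)·Δt = d  ⇒  (10.6+6.2+8.1+4.5+5.1+9.7 − 6φ)·2 = 56
φ = (44.20 − 56/2) / 6 = 2.70 mm/h.

φ ≈ 2.70 mm/h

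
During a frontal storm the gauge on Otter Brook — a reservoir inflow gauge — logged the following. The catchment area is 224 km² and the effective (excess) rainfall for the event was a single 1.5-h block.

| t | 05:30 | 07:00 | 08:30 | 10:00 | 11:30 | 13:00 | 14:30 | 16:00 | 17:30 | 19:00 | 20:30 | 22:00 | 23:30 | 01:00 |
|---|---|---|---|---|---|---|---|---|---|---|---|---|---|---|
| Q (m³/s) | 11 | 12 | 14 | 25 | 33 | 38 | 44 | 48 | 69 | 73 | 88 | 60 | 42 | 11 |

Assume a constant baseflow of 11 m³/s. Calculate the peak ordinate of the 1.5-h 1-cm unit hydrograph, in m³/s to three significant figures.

U_p ≈ 77.2 m³/s

Direct runoff: 0.0, 1.0, 3.0, 14.0, 22.0, 27.0, 33.0, 37.0, 58.0, 62.0, 77.0, 49.0, 31.0, 0.0 m³/s; ΣQ_DR = 414.0 m³/s, peak = 77.0 m³/s.
Runoff depth d = ΣQ_DR·Δt / A = 414.0 × 5400 / (224 km²) = 9.980 mm.
The 1-cm UH is the DRH scaled by (10 mm)/d, so U_p = 77.0 × 10/9.980 = 77.2 m³/s.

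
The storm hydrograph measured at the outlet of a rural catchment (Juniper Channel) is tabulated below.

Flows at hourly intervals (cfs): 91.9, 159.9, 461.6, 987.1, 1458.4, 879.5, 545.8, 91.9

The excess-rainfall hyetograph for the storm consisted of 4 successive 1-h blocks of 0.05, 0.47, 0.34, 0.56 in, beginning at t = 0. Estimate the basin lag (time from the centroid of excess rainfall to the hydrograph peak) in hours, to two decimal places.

Centroid of excess rainfall: t_c = Σ P_i·t̄_i / ΣP_i = 2.4930 h (block centres at 0.5, 1.5, 2.5, 3.5 h).
Hydrograph peak occurs at t = 4 h, so basin lag t_L = 4 − 2.4930 = 1.51 h.

t_L ≈ 1.51 h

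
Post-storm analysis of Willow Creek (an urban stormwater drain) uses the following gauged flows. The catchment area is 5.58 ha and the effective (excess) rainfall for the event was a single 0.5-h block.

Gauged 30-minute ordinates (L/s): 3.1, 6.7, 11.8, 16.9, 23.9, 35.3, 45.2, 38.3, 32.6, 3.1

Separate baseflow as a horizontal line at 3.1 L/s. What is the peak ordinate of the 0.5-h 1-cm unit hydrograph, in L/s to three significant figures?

U_p ≈ 70.2 L/s

Direct runoff: 0.0, 3.6, 8.7, 13.8, 20.8, 32.2, 42.1, 35.2, 29.5, 0.0 L/s; ΣQ_DR = 185.9 L/s, peak = 42.1 L/s.
Runoff depth d = ΣQ_DR·Δt / A = 185.9 × 1800 / (5.58 ha) = 5.997 mm.
The 1-cm UH is the DRH scaled by (10 mm)/d, so U_p = 42.1 × 10/5.997 = 70.2 L/s.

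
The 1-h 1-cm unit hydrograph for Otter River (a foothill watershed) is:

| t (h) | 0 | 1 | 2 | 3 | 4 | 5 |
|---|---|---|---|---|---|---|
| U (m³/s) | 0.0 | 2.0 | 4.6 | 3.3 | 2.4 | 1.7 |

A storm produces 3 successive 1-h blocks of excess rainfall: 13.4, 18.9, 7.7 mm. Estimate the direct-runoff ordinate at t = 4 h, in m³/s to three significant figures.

By discrete convolution, Q_j = Σ (P_i / 10 mm) · U_{j−i}.
At t = 4 h (j=4): Q = (13.4/10)·2.4 + (18.9/10)·3.3 + (7.7/10)·4.6 = 13.0 m³/s.

Q ≈ 13.0 m³/s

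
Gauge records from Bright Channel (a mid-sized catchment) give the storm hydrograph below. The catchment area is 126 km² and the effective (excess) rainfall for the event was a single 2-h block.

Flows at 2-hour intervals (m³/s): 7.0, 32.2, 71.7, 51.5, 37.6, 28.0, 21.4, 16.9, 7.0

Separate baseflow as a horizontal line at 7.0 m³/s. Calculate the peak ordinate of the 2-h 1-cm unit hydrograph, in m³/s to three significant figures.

Direct runoff: 0.0, 25.2, 64.7, 44.5, 30.6, 21.0, 14.4, 9.9, 0.0 m³/s; ΣQ_DR = 210.3 m³/s, peak = 64.7 m³/s.
Runoff depth d = ΣQ_DR·Δt / A = 210.3 × 7200 / (126 km²) = 12.02 mm.
The 1-cm UH is the DRH scaled by (10 mm)/d, so U_p = 64.7 × 10/12.02 = 53.8 m³/s.

U_p ≈ 53.8 m³/s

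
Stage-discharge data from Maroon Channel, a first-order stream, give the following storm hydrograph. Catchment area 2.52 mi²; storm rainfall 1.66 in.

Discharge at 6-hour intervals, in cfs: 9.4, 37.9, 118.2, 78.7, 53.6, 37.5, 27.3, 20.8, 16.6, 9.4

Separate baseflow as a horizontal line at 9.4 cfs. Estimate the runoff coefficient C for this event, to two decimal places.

ΣQ_DR = 315.4 cfs; V = ΣQ_DR·Δt = 6.813 × 10^6 ft³.
Runoff depth d = V / A = 1.164 in.
C = d / P = 1.164 / 1.66 = 0.70.

C ≈ 0.70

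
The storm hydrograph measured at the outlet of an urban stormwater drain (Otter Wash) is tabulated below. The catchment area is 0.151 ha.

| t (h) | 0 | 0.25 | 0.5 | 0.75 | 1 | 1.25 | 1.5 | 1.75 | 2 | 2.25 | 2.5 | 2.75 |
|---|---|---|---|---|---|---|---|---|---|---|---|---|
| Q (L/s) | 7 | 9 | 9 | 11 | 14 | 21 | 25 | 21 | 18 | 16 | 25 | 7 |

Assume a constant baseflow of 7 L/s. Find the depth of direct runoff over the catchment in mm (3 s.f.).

d ≈ 59.0 mm

Direct runoff: 0.0, 2.0, 2.0, 4.0, 7.0, 14.0, 18.0, 14.0, 11.0, 9.0, 18.0, 0.0 L/s; ΣQ_DR = 99.00 L/s.
V = ΣQ_DR · Δt = 99.00 × 900 s = 89100 L.
Over A = 0.151 ha, depth = V / A = 59.0 mm.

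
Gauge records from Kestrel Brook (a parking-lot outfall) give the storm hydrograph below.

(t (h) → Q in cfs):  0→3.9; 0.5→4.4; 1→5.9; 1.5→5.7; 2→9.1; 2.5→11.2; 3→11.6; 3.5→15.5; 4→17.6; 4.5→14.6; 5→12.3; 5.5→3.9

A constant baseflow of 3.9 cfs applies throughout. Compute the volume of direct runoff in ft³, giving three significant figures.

V ≈ 1.24 × 10^5 ft³

Direct-runoff ordinates (Q − Q_b): 0.0, 0.5, 2.0, 1.8, 5.2, 7.3, 7.7, 11.6, 13.7, 10.7, 8.4, 0.0 cfs.
ΣQ_DR = 68.90 cfs.
With Δt = 0.5 h = 1800 s, V = ΣQ_DR · Δt = 68.90 × 1800 = 1.24 × 10^5 ft³.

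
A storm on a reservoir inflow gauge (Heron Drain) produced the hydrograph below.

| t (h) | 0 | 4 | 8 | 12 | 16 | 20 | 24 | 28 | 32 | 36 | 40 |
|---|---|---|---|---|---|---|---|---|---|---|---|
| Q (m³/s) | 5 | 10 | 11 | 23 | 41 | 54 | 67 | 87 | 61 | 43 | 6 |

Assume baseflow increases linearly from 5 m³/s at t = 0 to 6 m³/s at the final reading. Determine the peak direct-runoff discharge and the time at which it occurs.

Q_p = 81.30 m³/s at t = 28 h

Subtracting baseflow gives direct-runoff ordinates: 0.00, 4.90, 5.80, 17.70, 35.60, 48.50, 61.40, 81.30, 55.20, 37.10, 0.00 m³/s.
The maximum is 81.30 m³/s, occurring at the reading for t = 28 h.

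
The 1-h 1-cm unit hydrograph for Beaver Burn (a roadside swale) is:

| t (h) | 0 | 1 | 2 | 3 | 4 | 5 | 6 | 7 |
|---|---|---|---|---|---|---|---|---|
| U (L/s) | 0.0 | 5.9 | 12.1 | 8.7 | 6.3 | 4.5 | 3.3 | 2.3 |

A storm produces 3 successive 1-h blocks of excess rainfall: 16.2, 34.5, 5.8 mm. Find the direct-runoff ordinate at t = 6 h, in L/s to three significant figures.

By discrete convolution, Q_j = Σ (P_i / 10 mm) · U_{j−i}.
At t = 6 h (j=6): Q = (16.2/10)·3.3 + (34.5/10)·4.5 + (5.8/10)·6.3 = 24.5 L/s.

Q ≈ 24.5 L/s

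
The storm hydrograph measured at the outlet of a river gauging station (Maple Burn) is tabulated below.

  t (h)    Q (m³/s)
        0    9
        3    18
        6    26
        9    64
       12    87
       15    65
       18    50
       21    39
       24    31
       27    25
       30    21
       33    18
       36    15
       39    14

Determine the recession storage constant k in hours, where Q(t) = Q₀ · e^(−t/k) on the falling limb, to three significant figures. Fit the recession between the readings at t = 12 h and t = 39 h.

On the falling limb, Q drops from 87 to 14 m³/s between t = 12 h and t = 39 h (Δt = 27 h).
k = −Δt / ln(Q₂/Q₁) = −27 / ln(14/87) = 14.8 h.

k ≈ 14.8 h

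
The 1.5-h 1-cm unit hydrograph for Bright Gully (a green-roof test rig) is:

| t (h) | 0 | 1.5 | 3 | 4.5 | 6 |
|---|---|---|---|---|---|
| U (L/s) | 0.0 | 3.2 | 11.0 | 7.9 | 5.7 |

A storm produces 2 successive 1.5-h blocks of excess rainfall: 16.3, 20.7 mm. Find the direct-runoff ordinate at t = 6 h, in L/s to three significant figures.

Q ≈ 25.6 L/s

By discrete convolution, Q_j = Σ (P_i / 10 mm) · U_{j−i}.
At t = 6 h (j=4): Q = (16.3/10)·5.7 + (20.7/10)·7.9 = 25.6 L/s.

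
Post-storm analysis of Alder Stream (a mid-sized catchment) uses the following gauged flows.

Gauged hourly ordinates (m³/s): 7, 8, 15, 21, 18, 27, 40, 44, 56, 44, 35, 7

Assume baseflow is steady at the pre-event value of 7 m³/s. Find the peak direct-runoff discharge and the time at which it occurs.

Q_p = 49.0 m³/s at t = 8 h

Subtracting baseflow gives direct-runoff ordinates: 0.0, 1.0, 8.0, 14.0, 11.0, 20.0, 33.0, 37.0, 49.0, 37.0, 28.0, 0.0 m³/s.
The maximum is 49.0 m³/s, occurring at the reading for t = 8 h.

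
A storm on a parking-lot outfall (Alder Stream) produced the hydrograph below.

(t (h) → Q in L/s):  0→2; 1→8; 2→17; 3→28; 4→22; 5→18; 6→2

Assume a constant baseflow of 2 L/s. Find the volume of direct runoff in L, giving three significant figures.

V ≈ 2.99 × 10^5 L

Direct-runoff ordinates (Q − Q_b): 0.0, 6.0, 15.0, 26.0, 20.0, 16.0, 0.0 L/s.
ΣQ_DR = 83.00 L/s.
With Δt = 1 h = 3600 s, V = ΣQ_DR · Δt = 83.00 × 3600 = 2.99 × 10^5 L.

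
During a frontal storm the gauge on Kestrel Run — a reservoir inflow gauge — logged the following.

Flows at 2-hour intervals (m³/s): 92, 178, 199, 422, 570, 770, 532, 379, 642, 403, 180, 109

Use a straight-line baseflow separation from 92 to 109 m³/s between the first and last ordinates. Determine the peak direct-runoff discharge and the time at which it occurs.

Q_p = 670.27 m³/s at t = 10 h

Subtracting baseflow gives direct-runoff ordinates: 0.00, 84.45, 103.91, 325.36, 471.82, 670.27, 430.73, 276.18, 537.64, 297.09, 72.55, 0.00 m³/s.
The maximum is 670.27 m³/s, occurring at the reading for t = 10 h.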